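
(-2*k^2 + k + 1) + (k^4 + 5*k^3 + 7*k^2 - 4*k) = k^4 + 5*k^3 + 5*k^2 - 3*k + 1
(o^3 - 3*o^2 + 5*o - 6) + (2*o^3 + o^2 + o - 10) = 3*o^3 - 2*o^2 + 6*o - 16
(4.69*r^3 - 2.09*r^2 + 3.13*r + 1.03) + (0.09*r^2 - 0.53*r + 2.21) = 4.69*r^3 - 2.0*r^2 + 2.6*r + 3.24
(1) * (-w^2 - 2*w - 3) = -w^2 - 2*w - 3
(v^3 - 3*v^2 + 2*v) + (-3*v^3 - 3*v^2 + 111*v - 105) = -2*v^3 - 6*v^2 + 113*v - 105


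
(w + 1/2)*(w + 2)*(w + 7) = w^3 + 19*w^2/2 + 37*w/2 + 7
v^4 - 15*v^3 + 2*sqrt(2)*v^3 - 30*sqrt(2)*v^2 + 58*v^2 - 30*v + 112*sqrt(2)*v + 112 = (v - 8)*(v - 7)*(v + sqrt(2))^2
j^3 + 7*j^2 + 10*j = j*(j + 2)*(j + 5)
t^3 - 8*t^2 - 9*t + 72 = (t - 8)*(t - 3)*(t + 3)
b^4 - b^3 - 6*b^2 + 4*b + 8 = (b - 2)^2*(b + 1)*(b + 2)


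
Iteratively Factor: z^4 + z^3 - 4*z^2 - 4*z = (z)*(z^3 + z^2 - 4*z - 4) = z*(z - 2)*(z^2 + 3*z + 2) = z*(z - 2)*(z + 1)*(z + 2)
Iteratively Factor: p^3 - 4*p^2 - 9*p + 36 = (p + 3)*(p^2 - 7*p + 12) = (p - 3)*(p + 3)*(p - 4)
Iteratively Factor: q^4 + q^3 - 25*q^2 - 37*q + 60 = (q + 4)*(q^3 - 3*q^2 - 13*q + 15) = (q - 1)*(q + 4)*(q^2 - 2*q - 15) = (q - 5)*(q - 1)*(q + 4)*(q + 3)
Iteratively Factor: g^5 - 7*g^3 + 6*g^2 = (g + 3)*(g^4 - 3*g^3 + 2*g^2) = g*(g + 3)*(g^3 - 3*g^2 + 2*g) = g*(g - 1)*(g + 3)*(g^2 - 2*g) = g*(g - 2)*(g - 1)*(g + 3)*(g)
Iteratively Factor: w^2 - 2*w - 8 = (w - 4)*(w + 2)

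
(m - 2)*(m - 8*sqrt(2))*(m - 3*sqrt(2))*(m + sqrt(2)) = m^4 - 10*sqrt(2)*m^3 - 2*m^3 + 26*m^2 + 20*sqrt(2)*m^2 - 52*m + 48*sqrt(2)*m - 96*sqrt(2)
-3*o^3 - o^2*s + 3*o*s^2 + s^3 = (-o + s)*(o + s)*(3*o + s)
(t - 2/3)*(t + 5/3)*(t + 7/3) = t^3 + 10*t^2/3 + 11*t/9 - 70/27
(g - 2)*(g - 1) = g^2 - 3*g + 2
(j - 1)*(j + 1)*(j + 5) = j^3 + 5*j^2 - j - 5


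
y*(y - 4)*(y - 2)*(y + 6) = y^4 - 28*y^2 + 48*y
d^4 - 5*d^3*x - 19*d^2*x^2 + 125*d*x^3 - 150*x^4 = (d - 5*x)*(d - 3*x)*(d - 2*x)*(d + 5*x)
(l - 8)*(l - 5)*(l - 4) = l^3 - 17*l^2 + 92*l - 160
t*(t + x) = t^2 + t*x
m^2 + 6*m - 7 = (m - 1)*(m + 7)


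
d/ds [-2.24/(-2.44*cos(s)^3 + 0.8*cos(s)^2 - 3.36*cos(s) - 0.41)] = (16.3968*cos(s)^2 - 3.584*cos(s) + 7.5264)*sin(s)/(2.44*cos(s)^3 - 0.8*cos(s)^2 + 3.36*cos(s) + 0.41)^2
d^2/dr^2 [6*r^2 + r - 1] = 12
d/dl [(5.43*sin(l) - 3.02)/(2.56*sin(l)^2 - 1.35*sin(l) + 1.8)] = (-13.9008*sin(l)^2 + 15.4624*sin(l) + 5.697)*cos(l)/(6.5536*sin(l)^4 - 6.912*sin(l)^3 + 11.0385*sin(l)^2 - 4.86*sin(l) + 3.24)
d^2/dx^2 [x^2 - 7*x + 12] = 2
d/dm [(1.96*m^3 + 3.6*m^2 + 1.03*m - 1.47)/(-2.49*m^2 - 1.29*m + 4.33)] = (-4.8804*m^4 - 5.0568*m^3 + 23.3811*m^2 + 23.8554*m + 2.5636)/(6.2001*m^4 + 6.4242*m^3 - 19.8993*m^2 - 11.1714*m + 18.7489)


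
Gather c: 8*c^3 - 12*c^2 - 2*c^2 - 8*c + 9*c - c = 8*c^3 - 14*c^2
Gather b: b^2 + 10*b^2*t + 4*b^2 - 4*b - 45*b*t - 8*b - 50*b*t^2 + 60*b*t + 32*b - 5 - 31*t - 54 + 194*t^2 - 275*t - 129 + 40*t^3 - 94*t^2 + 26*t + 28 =b^2*(10*t + 5) + b*(-50*t^2 + 15*t + 20) + 40*t^3 + 100*t^2 - 280*t - 160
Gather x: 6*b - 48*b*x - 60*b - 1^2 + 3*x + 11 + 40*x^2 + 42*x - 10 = -54*b + 40*x^2 + x*(45 - 48*b)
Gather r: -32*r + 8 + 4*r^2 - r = 4*r^2 - 33*r + 8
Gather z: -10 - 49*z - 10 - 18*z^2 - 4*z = -18*z^2 - 53*z - 20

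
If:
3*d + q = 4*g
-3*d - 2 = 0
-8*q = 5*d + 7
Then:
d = -2/3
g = -59/96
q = -11/24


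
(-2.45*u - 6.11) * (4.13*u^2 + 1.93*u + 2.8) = -10.1185*u^3 - 29.9628*u^2 - 18.6523*u - 17.108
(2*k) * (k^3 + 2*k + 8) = 2*k^4 + 4*k^2 + 16*k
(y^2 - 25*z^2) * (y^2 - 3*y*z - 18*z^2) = y^4 - 3*y^3*z - 43*y^2*z^2 + 75*y*z^3 + 450*z^4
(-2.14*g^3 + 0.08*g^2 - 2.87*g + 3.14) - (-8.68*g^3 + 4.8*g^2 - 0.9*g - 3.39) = 6.54*g^3 - 4.72*g^2 - 1.97*g + 6.53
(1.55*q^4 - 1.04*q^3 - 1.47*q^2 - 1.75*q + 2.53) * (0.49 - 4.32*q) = -6.696*q^5 + 5.2523*q^4 + 5.8408*q^3 + 6.8397*q^2 - 11.7871*q + 1.2397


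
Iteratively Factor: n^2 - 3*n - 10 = (n - 5)*(n + 2)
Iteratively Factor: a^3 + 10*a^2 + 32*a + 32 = (a + 4)*(a^2 + 6*a + 8) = (a + 4)^2*(a + 2)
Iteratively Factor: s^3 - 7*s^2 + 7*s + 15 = (s - 5)*(s^2 - 2*s - 3) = (s - 5)*(s + 1)*(s - 3)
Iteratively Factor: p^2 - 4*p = (p)*(p - 4)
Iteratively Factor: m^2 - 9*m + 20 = (m - 4)*(m - 5)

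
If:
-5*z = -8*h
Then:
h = 5*z/8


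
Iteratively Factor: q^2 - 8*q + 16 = (q - 4)*(q - 4)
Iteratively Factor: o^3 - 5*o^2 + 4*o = (o - 1)*(o^2 - 4*o) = o*(o - 1)*(o - 4)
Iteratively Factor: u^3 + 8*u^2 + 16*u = (u)*(u^2 + 8*u + 16) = u*(u + 4)*(u + 4)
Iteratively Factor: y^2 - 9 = (y - 3)*(y + 3)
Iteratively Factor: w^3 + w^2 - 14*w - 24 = (w + 2)*(w^2 - w - 12) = (w + 2)*(w + 3)*(w - 4)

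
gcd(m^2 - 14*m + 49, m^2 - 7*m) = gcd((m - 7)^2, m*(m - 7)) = m - 7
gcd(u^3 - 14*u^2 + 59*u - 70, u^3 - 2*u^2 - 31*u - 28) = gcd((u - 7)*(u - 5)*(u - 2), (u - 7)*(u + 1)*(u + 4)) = u - 7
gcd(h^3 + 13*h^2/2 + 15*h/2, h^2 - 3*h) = h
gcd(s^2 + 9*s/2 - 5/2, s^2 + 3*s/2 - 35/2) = s + 5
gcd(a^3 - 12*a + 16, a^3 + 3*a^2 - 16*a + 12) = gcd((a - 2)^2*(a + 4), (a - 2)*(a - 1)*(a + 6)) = a - 2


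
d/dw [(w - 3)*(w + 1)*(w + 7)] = 3*w^2 + 10*w - 17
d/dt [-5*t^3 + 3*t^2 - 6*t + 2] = -15*t^2 + 6*t - 6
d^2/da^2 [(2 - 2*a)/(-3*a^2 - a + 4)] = 36/(27*a^3 + 108*a^2 + 144*a + 64)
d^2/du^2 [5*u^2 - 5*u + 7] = 10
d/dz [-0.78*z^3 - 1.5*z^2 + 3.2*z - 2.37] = -2.34*z^2 - 3.0*z + 3.2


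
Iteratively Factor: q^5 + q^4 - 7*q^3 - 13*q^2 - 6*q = (q)*(q^4 + q^3 - 7*q^2 - 13*q - 6) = q*(q + 2)*(q^3 - q^2 - 5*q - 3) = q*(q + 1)*(q + 2)*(q^2 - 2*q - 3) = q*(q - 3)*(q + 1)*(q + 2)*(q + 1)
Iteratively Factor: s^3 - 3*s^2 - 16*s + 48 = (s + 4)*(s^2 - 7*s + 12) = (s - 3)*(s + 4)*(s - 4)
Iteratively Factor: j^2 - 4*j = (j)*(j - 4)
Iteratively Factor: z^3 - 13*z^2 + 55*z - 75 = (z - 5)*(z^2 - 8*z + 15) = (z - 5)*(z - 3)*(z - 5)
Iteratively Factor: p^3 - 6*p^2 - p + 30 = (p + 2)*(p^2 - 8*p + 15) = (p - 3)*(p + 2)*(p - 5)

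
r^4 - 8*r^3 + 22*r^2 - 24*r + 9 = (r - 3)^2*(r - 1)^2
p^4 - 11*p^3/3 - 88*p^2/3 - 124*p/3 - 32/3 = (p - 8)*(p + 1/3)*(p + 2)^2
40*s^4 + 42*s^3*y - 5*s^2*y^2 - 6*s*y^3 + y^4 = (-5*s + y)*(-4*s + y)*(s + y)*(2*s + y)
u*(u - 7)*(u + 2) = u^3 - 5*u^2 - 14*u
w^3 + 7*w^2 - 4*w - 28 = (w - 2)*(w + 2)*(w + 7)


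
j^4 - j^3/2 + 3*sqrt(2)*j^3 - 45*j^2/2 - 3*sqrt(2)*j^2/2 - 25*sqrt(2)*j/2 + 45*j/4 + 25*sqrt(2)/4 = (j - 1/2)*(j - 5*sqrt(2)/2)*(j + sqrt(2)/2)*(j + 5*sqrt(2))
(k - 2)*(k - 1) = k^2 - 3*k + 2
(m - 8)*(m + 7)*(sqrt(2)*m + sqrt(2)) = sqrt(2)*m^3 - 57*sqrt(2)*m - 56*sqrt(2)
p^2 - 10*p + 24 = (p - 6)*(p - 4)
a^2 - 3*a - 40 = (a - 8)*(a + 5)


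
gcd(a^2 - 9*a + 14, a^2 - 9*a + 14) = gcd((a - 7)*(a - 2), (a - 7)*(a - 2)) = a^2 - 9*a + 14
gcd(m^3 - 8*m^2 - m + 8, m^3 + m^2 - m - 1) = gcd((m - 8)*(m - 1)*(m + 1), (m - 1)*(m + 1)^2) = m^2 - 1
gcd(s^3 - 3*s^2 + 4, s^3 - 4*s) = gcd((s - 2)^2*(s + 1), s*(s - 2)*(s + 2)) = s - 2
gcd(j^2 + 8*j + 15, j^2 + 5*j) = j + 5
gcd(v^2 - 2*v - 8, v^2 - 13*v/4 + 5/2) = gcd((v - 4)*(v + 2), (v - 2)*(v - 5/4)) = 1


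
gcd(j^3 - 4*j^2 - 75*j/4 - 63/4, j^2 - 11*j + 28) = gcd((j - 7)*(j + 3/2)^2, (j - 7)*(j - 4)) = j - 7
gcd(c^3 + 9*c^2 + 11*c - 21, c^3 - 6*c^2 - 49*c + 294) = c + 7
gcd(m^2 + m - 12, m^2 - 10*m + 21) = m - 3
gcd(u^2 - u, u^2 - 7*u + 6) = u - 1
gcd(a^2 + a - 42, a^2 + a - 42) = a^2 + a - 42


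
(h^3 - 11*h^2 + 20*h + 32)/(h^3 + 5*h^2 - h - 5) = (h^2 - 12*h + 32)/(h^2 + 4*h - 5)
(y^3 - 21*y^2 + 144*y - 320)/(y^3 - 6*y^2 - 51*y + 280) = (y - 8)/(y + 7)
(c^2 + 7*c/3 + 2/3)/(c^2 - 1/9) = 3*(c + 2)/(3*c - 1)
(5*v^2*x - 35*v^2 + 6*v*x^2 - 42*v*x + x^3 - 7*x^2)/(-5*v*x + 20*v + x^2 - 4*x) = (-5*v^2*x + 35*v^2 - 6*v*x^2 + 42*v*x - x^3 + 7*x^2)/(5*v*x - 20*v - x^2 + 4*x)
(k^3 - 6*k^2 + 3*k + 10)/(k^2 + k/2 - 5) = 2*(k^2 - 4*k - 5)/(2*k + 5)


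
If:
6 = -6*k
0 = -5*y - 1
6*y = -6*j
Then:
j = 1/5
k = -1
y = -1/5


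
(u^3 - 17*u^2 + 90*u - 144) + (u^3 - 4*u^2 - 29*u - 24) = 2*u^3 - 21*u^2 + 61*u - 168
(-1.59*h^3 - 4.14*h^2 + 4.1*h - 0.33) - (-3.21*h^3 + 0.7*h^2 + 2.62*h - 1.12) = 1.62*h^3 - 4.84*h^2 + 1.48*h + 0.79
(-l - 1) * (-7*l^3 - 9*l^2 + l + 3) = 7*l^4 + 16*l^3 + 8*l^2 - 4*l - 3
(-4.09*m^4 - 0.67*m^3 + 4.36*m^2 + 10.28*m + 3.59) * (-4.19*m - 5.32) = 17.1371*m^5 + 24.5661*m^4 - 14.704*m^3 - 66.2684*m^2 - 69.7317*m - 19.0988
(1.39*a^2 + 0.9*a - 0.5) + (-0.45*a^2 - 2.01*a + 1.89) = 0.94*a^2 - 1.11*a + 1.39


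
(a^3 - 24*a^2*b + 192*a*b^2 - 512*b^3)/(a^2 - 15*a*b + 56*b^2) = (a^2 - 16*a*b + 64*b^2)/(a - 7*b)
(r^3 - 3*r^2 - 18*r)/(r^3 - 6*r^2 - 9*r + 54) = r/(r - 3)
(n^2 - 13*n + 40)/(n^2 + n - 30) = (n - 8)/(n + 6)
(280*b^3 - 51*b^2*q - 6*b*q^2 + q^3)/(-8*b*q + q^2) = -35*b^2/q + 2*b + q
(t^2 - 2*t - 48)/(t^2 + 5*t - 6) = (t - 8)/(t - 1)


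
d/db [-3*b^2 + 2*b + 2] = 2 - 6*b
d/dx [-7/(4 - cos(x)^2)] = 14*sin(x)*cos(x)/(cos(x)^2 - 4)^2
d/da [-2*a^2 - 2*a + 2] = -4*a - 2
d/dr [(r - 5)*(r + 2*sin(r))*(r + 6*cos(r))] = (5 - r)*(r + 2*sin(r))*(6*sin(r) - 1) + (r - 5)*(r + 6*cos(r))*(2*cos(r) + 1) + (r + 2*sin(r))*(r + 6*cos(r))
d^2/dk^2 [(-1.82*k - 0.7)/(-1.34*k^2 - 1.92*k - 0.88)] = ((1.82*k + 0.7)*(2.68*k + 1.92)*(5.36*k + 3.84) - (14.6328*k + 8.8648)*(1.34*k^2 + 1.92*k + 0.88))/(1.34*k^2 + 1.92*k + 0.88)^3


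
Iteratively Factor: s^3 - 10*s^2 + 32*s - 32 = (s - 4)*(s^2 - 6*s + 8) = (s - 4)*(s - 2)*(s - 4)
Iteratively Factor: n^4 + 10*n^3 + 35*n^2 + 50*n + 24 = (n + 3)*(n^3 + 7*n^2 + 14*n + 8) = (n + 3)*(n + 4)*(n^2 + 3*n + 2) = (n + 1)*(n + 3)*(n + 4)*(n + 2)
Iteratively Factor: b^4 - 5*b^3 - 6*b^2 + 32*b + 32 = (b - 4)*(b^3 - b^2 - 10*b - 8) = (b - 4)^2*(b^2 + 3*b + 2) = (b - 4)^2*(b + 1)*(b + 2)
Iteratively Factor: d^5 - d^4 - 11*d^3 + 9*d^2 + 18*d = (d - 3)*(d^4 + 2*d^3 - 5*d^2 - 6*d) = (d - 3)*(d + 3)*(d^3 - d^2 - 2*d) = (d - 3)*(d - 2)*(d + 3)*(d^2 + d) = d*(d - 3)*(d - 2)*(d + 3)*(d + 1)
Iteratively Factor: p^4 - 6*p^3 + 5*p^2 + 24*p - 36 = (p + 2)*(p^3 - 8*p^2 + 21*p - 18) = (p - 2)*(p + 2)*(p^2 - 6*p + 9) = (p - 3)*(p - 2)*(p + 2)*(p - 3)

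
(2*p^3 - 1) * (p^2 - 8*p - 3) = 2*p^5 - 16*p^4 - 6*p^3 - p^2 + 8*p + 3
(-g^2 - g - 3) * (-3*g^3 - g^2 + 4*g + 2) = 3*g^5 + 4*g^4 + 6*g^3 - 3*g^2 - 14*g - 6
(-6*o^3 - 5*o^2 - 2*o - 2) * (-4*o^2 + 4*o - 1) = 24*o^5 - 4*o^4 - 6*o^3 + 5*o^2 - 6*o + 2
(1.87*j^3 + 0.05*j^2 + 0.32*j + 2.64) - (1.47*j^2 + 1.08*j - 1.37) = 1.87*j^3 - 1.42*j^2 - 0.76*j + 4.01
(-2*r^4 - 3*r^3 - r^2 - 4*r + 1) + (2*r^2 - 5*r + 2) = -2*r^4 - 3*r^3 + r^2 - 9*r + 3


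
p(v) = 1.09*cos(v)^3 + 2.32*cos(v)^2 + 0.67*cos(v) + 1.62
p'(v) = -3.27*sin(v)*cos(v)^2 - 4.64*sin(v)*cos(v) - 0.67*sin(v)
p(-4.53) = 1.57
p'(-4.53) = 0.06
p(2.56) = 2.04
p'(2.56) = 0.51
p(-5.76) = 4.65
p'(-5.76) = -3.57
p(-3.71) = 2.05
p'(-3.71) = 0.49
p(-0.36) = 5.17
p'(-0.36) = 2.77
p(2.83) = 2.14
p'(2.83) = 0.24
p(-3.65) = 2.08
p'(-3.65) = 0.43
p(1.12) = 2.44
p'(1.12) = -2.98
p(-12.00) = 4.49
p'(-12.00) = -3.71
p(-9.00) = 2.11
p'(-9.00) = -0.35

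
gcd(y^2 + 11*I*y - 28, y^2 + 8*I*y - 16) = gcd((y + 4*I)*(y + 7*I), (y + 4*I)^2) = y + 4*I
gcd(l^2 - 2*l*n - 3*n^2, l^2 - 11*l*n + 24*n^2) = l - 3*n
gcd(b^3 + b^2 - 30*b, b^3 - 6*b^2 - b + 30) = b - 5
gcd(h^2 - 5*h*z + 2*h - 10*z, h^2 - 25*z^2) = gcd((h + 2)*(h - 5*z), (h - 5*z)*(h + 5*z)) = -h + 5*z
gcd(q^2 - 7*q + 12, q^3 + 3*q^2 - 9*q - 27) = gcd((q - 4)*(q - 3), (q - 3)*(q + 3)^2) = q - 3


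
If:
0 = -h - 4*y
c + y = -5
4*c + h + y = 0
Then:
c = -15/7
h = 80/7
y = -20/7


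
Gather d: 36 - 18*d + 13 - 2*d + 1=50 - 20*d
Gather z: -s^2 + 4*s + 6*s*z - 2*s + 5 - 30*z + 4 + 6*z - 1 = -s^2 + 2*s + z*(6*s - 24) + 8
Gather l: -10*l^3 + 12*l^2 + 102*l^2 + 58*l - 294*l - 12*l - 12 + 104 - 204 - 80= -10*l^3 + 114*l^2 - 248*l - 192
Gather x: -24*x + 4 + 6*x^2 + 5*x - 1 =6*x^2 - 19*x + 3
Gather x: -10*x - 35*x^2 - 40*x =-35*x^2 - 50*x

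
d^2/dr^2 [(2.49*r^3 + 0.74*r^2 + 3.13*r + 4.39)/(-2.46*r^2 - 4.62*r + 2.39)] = (-1.4210854715202e-14*r^5 - 156.637044*r^3 - 20.539188*r^2 - 495.113274*r - 316.60054)/(14.886936*r^6 + 83.875176*r^5 + 114.1317*r^4 - 64.36584*r^3 - 110.88405*r^2 + 79.169706*r - 13.651919)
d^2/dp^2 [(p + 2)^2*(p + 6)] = 6*p + 20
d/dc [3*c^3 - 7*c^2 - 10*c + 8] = 9*c^2 - 14*c - 10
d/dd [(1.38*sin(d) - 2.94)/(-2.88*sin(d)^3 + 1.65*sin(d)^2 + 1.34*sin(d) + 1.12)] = (7.9488*sin(d)^3 - 27.6786*sin(d)^2 + 9.702*sin(d) + 5.4852)*cos(d)/(8.2944*sin(d)^6 - 9.504*sin(d)^5 - 4.9959*sin(d)^4 - 2.0292*sin(d)^3 + 5.4916*sin(d)^2 + 3.0016*sin(d) + 1.2544)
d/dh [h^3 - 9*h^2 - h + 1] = 3*h^2 - 18*h - 1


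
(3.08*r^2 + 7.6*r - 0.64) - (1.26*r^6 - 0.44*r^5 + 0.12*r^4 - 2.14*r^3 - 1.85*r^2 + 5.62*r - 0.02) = -1.26*r^6 + 0.44*r^5 - 0.12*r^4 + 2.14*r^3 + 4.93*r^2 + 1.98*r - 0.62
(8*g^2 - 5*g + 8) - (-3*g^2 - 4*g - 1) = 11*g^2 - g + 9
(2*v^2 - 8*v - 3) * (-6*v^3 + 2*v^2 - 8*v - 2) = -12*v^5 + 52*v^4 - 14*v^3 + 54*v^2 + 40*v + 6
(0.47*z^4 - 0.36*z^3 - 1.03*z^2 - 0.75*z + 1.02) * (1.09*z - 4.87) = 0.5123*z^5 - 2.6813*z^4 + 0.6305*z^3 + 4.1986*z^2 + 4.7643*z - 4.9674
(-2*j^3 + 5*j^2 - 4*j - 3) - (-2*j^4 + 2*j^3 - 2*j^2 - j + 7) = 2*j^4 - 4*j^3 + 7*j^2 - 3*j - 10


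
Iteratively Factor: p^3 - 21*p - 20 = (p + 1)*(p^2 - p - 20) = (p + 1)*(p + 4)*(p - 5)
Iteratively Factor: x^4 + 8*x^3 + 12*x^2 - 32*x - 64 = (x - 2)*(x^3 + 10*x^2 + 32*x + 32) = (x - 2)*(x + 2)*(x^2 + 8*x + 16) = (x - 2)*(x + 2)*(x + 4)*(x + 4)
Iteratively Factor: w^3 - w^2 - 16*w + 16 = (w - 4)*(w^2 + 3*w - 4) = (w - 4)*(w + 4)*(w - 1)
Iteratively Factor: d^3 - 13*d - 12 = (d + 3)*(d^2 - 3*d - 4) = (d + 1)*(d + 3)*(d - 4)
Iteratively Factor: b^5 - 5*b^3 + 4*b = (b - 2)*(b^4 + 2*b^3 - b^2 - 2*b) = (b - 2)*(b + 2)*(b^3 - b) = (b - 2)*(b - 1)*(b + 2)*(b^2 + b) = b*(b - 2)*(b - 1)*(b + 2)*(b + 1)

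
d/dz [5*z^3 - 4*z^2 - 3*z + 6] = 15*z^2 - 8*z - 3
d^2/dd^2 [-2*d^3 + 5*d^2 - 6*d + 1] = 10 - 12*d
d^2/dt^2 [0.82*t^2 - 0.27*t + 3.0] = 1.64000000000000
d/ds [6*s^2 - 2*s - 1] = 12*s - 2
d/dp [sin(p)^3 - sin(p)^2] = (3*sin(p) - 2)*sin(p)*cos(p)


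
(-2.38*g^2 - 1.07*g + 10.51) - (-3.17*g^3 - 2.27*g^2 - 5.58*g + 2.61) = 3.17*g^3 - 0.11*g^2 + 4.51*g + 7.9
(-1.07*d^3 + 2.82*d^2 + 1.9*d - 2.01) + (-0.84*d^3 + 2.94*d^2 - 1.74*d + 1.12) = -1.91*d^3 + 5.76*d^2 + 0.16*d - 0.89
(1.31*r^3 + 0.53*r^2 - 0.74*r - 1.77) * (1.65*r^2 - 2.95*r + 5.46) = 2.1615*r^5 - 2.99*r^4 + 4.3681*r^3 + 2.1563*r^2 + 1.1811*r - 9.6642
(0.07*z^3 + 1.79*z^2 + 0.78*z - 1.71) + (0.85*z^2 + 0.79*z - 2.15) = 0.07*z^3 + 2.64*z^2 + 1.57*z - 3.86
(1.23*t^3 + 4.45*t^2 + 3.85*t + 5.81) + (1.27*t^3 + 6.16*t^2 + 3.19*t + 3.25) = 2.5*t^3 + 10.61*t^2 + 7.04*t + 9.06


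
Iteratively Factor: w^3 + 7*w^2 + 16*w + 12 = (w + 2)*(w^2 + 5*w + 6) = (w + 2)^2*(w + 3)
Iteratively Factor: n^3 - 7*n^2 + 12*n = (n - 3)*(n^2 - 4*n) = n*(n - 3)*(n - 4)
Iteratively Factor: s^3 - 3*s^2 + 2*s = (s)*(s^2 - 3*s + 2) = s*(s - 1)*(s - 2)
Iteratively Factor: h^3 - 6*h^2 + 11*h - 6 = (h - 1)*(h^2 - 5*h + 6) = (h - 2)*(h - 1)*(h - 3)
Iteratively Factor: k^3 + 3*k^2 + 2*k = (k + 2)*(k^2 + k) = k*(k + 2)*(k + 1)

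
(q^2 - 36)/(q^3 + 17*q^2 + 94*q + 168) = (q - 6)/(q^2 + 11*q + 28)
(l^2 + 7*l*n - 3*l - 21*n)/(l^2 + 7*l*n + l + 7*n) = (l - 3)/(l + 1)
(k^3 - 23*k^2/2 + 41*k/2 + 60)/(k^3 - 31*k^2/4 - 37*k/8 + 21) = 4*(2*k^2 - 7*k - 15)/(8*k^2 + 2*k - 21)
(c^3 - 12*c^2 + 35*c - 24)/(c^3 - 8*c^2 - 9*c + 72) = (c - 1)/(c + 3)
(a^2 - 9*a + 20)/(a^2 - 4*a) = (a - 5)/a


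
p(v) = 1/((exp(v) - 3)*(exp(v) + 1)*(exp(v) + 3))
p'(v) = -exp(v)/((exp(v) - 3)*(exp(v) + 1)*(exp(v) + 3)^2) - exp(v)/((exp(v) - 3)*(exp(v) + 1)^2*(exp(v) + 3)) - exp(v)/((exp(v) - 3)^2*(exp(v) + 1)*(exp(v) + 3))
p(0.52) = -0.06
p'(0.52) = -0.02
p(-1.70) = -0.09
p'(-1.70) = 0.01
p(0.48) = -0.06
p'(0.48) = -0.01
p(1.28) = 0.06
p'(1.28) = -0.41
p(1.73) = 0.01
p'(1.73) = -0.02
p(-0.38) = -0.07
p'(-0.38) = 0.02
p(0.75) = -0.07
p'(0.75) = -0.09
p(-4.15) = -0.11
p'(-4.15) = 0.00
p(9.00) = 0.00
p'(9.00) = 0.00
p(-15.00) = -0.11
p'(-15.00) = 0.00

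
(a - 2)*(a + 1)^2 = a^3 - 3*a - 2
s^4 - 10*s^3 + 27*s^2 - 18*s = s*(s - 6)*(s - 3)*(s - 1)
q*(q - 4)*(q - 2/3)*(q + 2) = q^4 - 8*q^3/3 - 20*q^2/3 + 16*q/3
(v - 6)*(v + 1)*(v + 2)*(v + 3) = v^4 - 25*v^2 - 60*v - 36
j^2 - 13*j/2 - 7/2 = (j - 7)*(j + 1/2)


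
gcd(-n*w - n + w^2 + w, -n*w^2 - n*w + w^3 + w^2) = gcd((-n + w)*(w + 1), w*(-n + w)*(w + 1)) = -n*w - n + w^2 + w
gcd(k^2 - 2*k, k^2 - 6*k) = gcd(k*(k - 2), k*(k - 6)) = k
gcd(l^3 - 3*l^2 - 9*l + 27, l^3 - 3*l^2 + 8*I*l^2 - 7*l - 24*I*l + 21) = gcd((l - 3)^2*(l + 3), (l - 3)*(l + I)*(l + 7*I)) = l - 3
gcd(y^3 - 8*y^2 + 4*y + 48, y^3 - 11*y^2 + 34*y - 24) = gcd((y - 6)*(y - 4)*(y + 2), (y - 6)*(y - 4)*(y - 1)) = y^2 - 10*y + 24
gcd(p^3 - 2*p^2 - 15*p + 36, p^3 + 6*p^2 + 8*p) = p + 4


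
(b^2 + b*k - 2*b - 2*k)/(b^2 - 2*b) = (b + k)/b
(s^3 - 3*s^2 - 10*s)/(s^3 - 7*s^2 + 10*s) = (s + 2)/(s - 2)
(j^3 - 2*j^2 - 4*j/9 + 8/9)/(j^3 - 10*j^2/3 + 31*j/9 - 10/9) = (3*j^2 - 4*j - 4)/(3*j^2 - 8*j + 5)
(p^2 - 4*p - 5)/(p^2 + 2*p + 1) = (p - 5)/(p + 1)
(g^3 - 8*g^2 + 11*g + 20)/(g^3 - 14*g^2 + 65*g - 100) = (g + 1)/(g - 5)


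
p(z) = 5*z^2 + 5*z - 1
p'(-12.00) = -115.00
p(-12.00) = 659.00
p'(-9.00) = -85.00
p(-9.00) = 359.00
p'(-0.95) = -4.50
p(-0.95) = -1.24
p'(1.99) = 24.90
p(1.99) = 28.75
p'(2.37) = 28.70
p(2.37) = 38.93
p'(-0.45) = 0.50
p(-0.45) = -2.24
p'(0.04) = 5.40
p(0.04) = -0.79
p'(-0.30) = 2.00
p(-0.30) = -2.05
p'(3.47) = 39.70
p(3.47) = 76.55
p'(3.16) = 36.60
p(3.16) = 64.73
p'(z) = 10*z + 5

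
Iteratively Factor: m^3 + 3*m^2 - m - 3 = (m + 3)*(m^2 - 1) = (m + 1)*(m + 3)*(m - 1)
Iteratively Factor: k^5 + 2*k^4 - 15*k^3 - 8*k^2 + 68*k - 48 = (k + 4)*(k^4 - 2*k^3 - 7*k^2 + 20*k - 12) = (k + 3)*(k + 4)*(k^3 - 5*k^2 + 8*k - 4) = (k - 1)*(k + 3)*(k + 4)*(k^2 - 4*k + 4) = (k - 2)*(k - 1)*(k + 3)*(k + 4)*(k - 2)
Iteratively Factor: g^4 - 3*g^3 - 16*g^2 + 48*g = (g)*(g^3 - 3*g^2 - 16*g + 48) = g*(g - 3)*(g^2 - 16) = g*(g - 3)*(g + 4)*(g - 4)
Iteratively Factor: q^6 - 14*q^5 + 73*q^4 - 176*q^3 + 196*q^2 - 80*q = (q - 1)*(q^5 - 13*q^4 + 60*q^3 - 116*q^2 + 80*q) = (q - 2)*(q - 1)*(q^4 - 11*q^3 + 38*q^2 - 40*q) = (q - 4)*(q - 2)*(q - 1)*(q^3 - 7*q^2 + 10*q) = (q - 4)*(q - 2)^2*(q - 1)*(q^2 - 5*q) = q*(q - 4)*(q - 2)^2*(q - 1)*(q - 5)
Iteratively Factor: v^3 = (v)*(v^2) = v^2*(v)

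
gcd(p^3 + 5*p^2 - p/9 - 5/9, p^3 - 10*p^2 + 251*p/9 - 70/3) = 1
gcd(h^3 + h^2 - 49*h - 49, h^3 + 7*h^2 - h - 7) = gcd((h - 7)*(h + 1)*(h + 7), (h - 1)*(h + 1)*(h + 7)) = h^2 + 8*h + 7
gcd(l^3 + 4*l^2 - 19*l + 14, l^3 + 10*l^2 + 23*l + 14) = l + 7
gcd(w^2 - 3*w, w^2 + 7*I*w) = w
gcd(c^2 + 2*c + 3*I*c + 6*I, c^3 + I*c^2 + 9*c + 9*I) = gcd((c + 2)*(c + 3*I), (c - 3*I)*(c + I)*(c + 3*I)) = c + 3*I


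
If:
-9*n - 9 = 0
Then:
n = -1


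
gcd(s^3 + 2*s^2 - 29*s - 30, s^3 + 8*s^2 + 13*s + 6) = s^2 + 7*s + 6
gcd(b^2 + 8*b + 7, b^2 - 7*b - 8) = b + 1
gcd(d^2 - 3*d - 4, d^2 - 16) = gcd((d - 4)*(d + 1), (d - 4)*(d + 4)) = d - 4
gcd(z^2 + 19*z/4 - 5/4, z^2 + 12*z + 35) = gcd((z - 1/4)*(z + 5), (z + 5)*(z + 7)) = z + 5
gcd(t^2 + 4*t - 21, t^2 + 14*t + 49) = t + 7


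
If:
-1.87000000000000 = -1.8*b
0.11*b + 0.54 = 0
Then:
No Solution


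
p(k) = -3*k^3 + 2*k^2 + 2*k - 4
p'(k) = -9*k^2 + 4*k + 2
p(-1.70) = 13.12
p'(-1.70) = -30.81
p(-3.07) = 95.51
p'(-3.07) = -95.10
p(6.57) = -755.31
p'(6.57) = -360.20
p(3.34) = -86.79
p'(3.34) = -85.04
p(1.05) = -3.17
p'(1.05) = -3.72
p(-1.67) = 12.21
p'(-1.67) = -29.78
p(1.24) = -4.16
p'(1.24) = -6.88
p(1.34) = -4.95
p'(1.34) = -8.80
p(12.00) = -4876.00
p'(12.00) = -1246.00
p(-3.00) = 89.00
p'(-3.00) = -91.00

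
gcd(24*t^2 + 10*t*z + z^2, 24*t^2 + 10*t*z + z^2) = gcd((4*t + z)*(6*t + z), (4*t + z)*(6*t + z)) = 24*t^2 + 10*t*z + z^2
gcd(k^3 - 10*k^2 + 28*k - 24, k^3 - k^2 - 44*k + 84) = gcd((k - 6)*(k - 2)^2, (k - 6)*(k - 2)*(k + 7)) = k^2 - 8*k + 12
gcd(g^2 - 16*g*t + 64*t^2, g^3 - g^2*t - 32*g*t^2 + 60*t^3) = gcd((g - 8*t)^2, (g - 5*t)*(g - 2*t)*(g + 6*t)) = 1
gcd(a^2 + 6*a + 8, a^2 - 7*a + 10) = 1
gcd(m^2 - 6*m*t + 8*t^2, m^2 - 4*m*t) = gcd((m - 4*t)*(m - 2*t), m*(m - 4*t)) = -m + 4*t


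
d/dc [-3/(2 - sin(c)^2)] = -12*sin(2*c)/(cos(2*c) + 3)^2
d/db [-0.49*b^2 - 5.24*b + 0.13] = -0.98*b - 5.24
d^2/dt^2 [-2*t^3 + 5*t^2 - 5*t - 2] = 10 - 12*t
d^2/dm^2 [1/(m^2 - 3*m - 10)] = 2*(m^2 - 3*m - (2*m - 3)^2 - 10)/(-m^2 + 3*m + 10)^3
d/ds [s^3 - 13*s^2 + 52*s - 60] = 3*s^2 - 26*s + 52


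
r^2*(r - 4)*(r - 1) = r^4 - 5*r^3 + 4*r^2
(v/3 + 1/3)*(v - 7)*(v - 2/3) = v^3/3 - 20*v^2/9 - v + 14/9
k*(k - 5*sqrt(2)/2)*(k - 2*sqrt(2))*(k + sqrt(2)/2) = k^4 - 4*sqrt(2)*k^3 + 11*k^2/2 + 5*sqrt(2)*k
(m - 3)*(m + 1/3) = m^2 - 8*m/3 - 1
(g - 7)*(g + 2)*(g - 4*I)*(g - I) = g^4 - 5*g^3 - 5*I*g^3 - 18*g^2 + 25*I*g^2 + 20*g + 70*I*g + 56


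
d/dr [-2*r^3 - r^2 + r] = -6*r^2 - 2*r + 1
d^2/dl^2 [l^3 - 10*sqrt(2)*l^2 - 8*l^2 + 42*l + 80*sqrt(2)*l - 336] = 6*l - 20*sqrt(2) - 16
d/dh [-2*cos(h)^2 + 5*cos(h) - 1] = (4*cos(h) - 5)*sin(h)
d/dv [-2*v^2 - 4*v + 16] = -4*v - 4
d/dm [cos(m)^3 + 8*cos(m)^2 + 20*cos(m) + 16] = (3*sin(m)^2 - 16*cos(m) - 23)*sin(m)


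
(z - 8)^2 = z^2 - 16*z + 64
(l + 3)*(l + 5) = l^2 + 8*l + 15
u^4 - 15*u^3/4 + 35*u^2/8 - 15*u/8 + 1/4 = (u - 2)*(u - 1)*(u - 1/2)*(u - 1/4)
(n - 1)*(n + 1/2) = n^2 - n/2 - 1/2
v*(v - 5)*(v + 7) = v^3 + 2*v^2 - 35*v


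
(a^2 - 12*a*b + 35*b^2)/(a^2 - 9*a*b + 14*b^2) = (a - 5*b)/(a - 2*b)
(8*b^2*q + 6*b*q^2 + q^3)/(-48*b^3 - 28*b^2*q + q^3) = q/(-6*b + q)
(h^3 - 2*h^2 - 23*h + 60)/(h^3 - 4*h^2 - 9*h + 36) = (h + 5)/(h + 3)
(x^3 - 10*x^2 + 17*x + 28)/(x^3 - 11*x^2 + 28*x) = (x + 1)/x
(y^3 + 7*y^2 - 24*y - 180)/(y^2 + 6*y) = y + 1 - 30/y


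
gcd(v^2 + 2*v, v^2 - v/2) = v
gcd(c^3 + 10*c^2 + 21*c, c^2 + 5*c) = c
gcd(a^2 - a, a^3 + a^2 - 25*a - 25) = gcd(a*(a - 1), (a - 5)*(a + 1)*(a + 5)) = 1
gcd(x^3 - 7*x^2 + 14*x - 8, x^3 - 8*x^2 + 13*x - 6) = x - 1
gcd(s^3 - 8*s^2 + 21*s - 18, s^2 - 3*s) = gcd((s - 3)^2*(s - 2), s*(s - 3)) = s - 3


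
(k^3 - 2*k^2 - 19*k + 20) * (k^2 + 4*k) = k^5 + 2*k^4 - 27*k^3 - 56*k^2 + 80*k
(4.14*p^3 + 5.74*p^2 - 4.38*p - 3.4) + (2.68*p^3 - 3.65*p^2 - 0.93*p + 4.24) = 6.82*p^3 + 2.09*p^2 - 5.31*p + 0.84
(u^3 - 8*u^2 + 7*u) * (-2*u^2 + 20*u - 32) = -2*u^5 + 36*u^4 - 206*u^3 + 396*u^2 - 224*u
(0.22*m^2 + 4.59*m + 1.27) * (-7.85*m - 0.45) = -1.727*m^3 - 36.1305*m^2 - 12.035*m - 0.5715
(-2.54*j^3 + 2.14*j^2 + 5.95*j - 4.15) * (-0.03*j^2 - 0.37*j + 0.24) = 0.0762*j^5 + 0.8756*j^4 - 1.5799*j^3 - 1.5634*j^2 + 2.9635*j - 0.996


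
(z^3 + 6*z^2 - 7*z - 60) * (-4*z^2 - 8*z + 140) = -4*z^5 - 32*z^4 + 120*z^3 + 1136*z^2 - 500*z - 8400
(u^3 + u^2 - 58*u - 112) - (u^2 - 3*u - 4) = u^3 - 55*u - 108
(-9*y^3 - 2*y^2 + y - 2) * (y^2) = -9*y^5 - 2*y^4 + y^3 - 2*y^2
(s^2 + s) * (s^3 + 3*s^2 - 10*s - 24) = s^5 + 4*s^4 - 7*s^3 - 34*s^2 - 24*s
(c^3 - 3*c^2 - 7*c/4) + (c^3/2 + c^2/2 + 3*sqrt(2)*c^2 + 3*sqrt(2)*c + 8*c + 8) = 3*c^3/2 - 5*c^2/2 + 3*sqrt(2)*c^2 + 3*sqrt(2)*c + 25*c/4 + 8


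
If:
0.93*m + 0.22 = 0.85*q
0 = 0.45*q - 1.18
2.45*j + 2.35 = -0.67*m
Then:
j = -1.55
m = 2.16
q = 2.62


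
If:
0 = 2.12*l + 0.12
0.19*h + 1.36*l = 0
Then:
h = 0.41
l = -0.06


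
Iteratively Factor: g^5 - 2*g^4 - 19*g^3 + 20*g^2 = (g + 4)*(g^4 - 6*g^3 + 5*g^2) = g*(g + 4)*(g^3 - 6*g^2 + 5*g) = g*(g - 5)*(g + 4)*(g^2 - g) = g*(g - 5)*(g - 1)*(g + 4)*(g)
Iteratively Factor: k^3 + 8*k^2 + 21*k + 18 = (k + 3)*(k^2 + 5*k + 6) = (k + 2)*(k + 3)*(k + 3)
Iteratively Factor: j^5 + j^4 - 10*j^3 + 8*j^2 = (j)*(j^4 + j^3 - 10*j^2 + 8*j) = j*(j + 4)*(j^3 - 3*j^2 + 2*j) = j*(j - 1)*(j + 4)*(j^2 - 2*j) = j*(j - 2)*(j - 1)*(j + 4)*(j)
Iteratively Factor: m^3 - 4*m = (m)*(m^2 - 4) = m*(m - 2)*(m + 2)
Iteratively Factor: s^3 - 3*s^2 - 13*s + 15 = (s - 1)*(s^2 - 2*s - 15) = (s - 5)*(s - 1)*(s + 3)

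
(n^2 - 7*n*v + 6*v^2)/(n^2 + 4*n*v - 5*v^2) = (n - 6*v)/(n + 5*v)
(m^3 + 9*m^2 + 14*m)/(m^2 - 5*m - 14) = m*(m + 7)/(m - 7)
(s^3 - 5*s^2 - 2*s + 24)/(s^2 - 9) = (s^2 - 2*s - 8)/(s + 3)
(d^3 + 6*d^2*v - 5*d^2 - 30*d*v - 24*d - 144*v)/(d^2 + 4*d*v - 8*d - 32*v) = (d^2 + 6*d*v + 3*d + 18*v)/(d + 4*v)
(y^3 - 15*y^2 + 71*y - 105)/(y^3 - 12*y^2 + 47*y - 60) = (y - 7)/(y - 4)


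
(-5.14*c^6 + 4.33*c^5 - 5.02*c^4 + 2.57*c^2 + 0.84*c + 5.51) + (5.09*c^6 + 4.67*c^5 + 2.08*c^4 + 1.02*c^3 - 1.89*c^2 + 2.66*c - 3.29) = -0.0499999999999998*c^6 + 9.0*c^5 - 2.94*c^4 + 1.02*c^3 + 0.68*c^2 + 3.5*c + 2.22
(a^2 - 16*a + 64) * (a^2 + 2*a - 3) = a^4 - 14*a^3 + 29*a^2 + 176*a - 192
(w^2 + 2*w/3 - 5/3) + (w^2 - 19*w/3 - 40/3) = 2*w^2 - 17*w/3 - 15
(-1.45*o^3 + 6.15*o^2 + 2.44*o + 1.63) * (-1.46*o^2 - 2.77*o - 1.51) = 2.117*o^5 - 4.9625*o^4 - 18.4084*o^3 - 18.4251*o^2 - 8.1995*o - 2.4613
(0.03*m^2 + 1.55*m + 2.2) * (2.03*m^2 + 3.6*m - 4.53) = 0.0609*m^4 + 3.2545*m^3 + 9.9101*m^2 + 0.8985*m - 9.966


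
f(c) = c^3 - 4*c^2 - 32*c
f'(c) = 3*c^2 - 8*c - 32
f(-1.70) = 37.93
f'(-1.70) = -9.73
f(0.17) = -5.55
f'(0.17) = -33.27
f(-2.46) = 39.63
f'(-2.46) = 5.83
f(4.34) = -132.48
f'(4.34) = -10.21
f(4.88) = -135.20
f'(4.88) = 0.40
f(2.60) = -92.66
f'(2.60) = -32.52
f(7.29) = -58.44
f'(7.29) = 69.11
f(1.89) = -68.02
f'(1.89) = -36.40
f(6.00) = -120.00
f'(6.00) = 28.00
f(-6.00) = -168.00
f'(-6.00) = 124.00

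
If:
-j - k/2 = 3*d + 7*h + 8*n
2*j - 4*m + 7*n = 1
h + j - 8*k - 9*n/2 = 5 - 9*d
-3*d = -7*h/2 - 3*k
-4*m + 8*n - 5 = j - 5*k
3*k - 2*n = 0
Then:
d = 6116/17337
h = 2800/5779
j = -10366/5779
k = -1228/5779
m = -39405/23116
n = -1842/5779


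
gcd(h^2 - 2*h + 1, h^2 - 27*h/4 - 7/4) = 1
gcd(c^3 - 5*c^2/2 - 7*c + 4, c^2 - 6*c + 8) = c - 4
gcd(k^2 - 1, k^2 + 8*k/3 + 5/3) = k + 1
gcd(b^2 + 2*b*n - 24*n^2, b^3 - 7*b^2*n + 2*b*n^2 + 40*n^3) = b - 4*n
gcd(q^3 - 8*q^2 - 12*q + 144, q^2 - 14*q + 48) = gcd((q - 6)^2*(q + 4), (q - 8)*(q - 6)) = q - 6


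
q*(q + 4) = q^2 + 4*q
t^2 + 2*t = t*(t + 2)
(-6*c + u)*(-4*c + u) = 24*c^2 - 10*c*u + u^2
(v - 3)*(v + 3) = v^2 - 9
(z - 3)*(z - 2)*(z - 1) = z^3 - 6*z^2 + 11*z - 6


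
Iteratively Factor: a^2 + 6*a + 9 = (a + 3)*(a + 3)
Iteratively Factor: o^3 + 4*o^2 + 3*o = (o + 3)*(o^2 + o) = (o + 1)*(o + 3)*(o)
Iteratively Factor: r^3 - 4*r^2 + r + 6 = (r - 3)*(r^2 - r - 2) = (r - 3)*(r + 1)*(r - 2)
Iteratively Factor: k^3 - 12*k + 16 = (k - 2)*(k^2 + 2*k - 8) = (k - 2)*(k + 4)*(k - 2)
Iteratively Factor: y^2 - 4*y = (y - 4)*(y)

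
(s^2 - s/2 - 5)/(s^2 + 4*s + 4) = (s - 5/2)/(s + 2)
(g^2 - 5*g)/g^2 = (g - 5)/g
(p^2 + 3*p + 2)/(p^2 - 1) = (p + 2)/(p - 1)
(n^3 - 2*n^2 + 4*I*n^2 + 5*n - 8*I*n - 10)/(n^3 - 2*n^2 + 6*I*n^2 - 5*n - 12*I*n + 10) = (n - I)/(n + I)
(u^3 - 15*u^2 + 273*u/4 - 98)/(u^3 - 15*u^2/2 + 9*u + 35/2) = (u^2 - 23*u/2 + 28)/(u^2 - 4*u - 5)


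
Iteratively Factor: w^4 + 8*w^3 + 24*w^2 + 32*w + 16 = (w + 2)*(w^3 + 6*w^2 + 12*w + 8) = (w + 2)^2*(w^2 + 4*w + 4) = (w + 2)^3*(w + 2)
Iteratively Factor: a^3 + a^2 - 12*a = (a + 4)*(a^2 - 3*a) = a*(a + 4)*(a - 3)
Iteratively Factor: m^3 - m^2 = (m)*(m^2 - m) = m*(m - 1)*(m)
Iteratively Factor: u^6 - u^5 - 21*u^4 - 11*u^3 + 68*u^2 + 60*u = (u + 2)*(u^5 - 3*u^4 - 15*u^3 + 19*u^2 + 30*u) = (u + 1)*(u + 2)*(u^4 - 4*u^3 - 11*u^2 + 30*u) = (u - 5)*(u + 1)*(u + 2)*(u^3 + u^2 - 6*u) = u*(u - 5)*(u + 1)*(u + 2)*(u^2 + u - 6) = u*(u - 5)*(u - 2)*(u + 1)*(u + 2)*(u + 3)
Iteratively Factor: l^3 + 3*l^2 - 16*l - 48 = (l - 4)*(l^2 + 7*l + 12) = (l - 4)*(l + 3)*(l + 4)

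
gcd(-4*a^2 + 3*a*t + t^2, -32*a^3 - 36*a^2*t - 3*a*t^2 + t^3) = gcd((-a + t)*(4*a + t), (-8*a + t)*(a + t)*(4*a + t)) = 4*a + t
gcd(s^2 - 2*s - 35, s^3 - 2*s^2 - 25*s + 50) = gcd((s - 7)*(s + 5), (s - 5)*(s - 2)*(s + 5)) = s + 5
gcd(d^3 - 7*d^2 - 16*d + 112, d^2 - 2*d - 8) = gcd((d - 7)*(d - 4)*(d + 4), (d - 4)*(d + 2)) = d - 4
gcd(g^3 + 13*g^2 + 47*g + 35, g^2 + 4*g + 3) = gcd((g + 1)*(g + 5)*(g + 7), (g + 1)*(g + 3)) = g + 1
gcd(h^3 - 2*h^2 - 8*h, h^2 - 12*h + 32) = h - 4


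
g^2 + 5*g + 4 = (g + 1)*(g + 4)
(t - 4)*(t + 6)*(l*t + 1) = l*t^3 + 2*l*t^2 - 24*l*t + t^2 + 2*t - 24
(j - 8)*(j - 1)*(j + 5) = j^3 - 4*j^2 - 37*j + 40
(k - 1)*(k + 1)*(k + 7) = k^3 + 7*k^2 - k - 7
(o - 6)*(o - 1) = o^2 - 7*o + 6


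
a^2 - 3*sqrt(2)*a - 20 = (a - 5*sqrt(2))*(a + 2*sqrt(2))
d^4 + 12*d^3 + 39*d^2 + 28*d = d*(d + 1)*(d + 4)*(d + 7)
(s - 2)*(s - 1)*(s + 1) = s^3 - 2*s^2 - s + 2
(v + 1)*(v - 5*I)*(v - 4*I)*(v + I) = v^4 + v^3 - 8*I*v^3 - 11*v^2 - 8*I*v^2 - 11*v - 20*I*v - 20*I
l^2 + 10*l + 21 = (l + 3)*(l + 7)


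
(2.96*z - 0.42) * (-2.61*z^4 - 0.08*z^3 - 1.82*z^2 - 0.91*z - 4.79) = -7.7256*z^5 + 0.8594*z^4 - 5.3536*z^3 - 1.9292*z^2 - 13.7962*z + 2.0118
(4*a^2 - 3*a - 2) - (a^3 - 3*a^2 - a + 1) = -a^3 + 7*a^2 - 2*a - 3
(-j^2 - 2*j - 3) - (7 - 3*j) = -j^2 + j - 10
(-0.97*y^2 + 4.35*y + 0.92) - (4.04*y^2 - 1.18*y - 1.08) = -5.01*y^2 + 5.53*y + 2.0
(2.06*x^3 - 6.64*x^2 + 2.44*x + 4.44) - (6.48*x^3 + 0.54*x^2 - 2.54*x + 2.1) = -4.42*x^3 - 7.18*x^2 + 4.98*x + 2.34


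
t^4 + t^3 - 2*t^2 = t^2*(t - 1)*(t + 2)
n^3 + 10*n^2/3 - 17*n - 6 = (n - 3)*(n + 1/3)*(n + 6)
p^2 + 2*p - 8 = (p - 2)*(p + 4)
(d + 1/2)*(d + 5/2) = d^2 + 3*d + 5/4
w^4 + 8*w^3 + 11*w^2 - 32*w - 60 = (w - 2)*(w + 2)*(w + 3)*(w + 5)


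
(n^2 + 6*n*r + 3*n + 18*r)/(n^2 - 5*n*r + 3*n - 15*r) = (-n - 6*r)/(-n + 5*r)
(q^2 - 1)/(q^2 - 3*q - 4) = (q - 1)/(q - 4)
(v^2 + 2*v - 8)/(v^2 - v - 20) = (v - 2)/(v - 5)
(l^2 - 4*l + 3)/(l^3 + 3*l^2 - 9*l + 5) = (l - 3)/(l^2 + 4*l - 5)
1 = 1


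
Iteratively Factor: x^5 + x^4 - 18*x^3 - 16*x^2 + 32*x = (x)*(x^4 + x^3 - 18*x^2 - 16*x + 32) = x*(x + 2)*(x^3 - x^2 - 16*x + 16) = x*(x - 1)*(x + 2)*(x^2 - 16) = x*(x - 1)*(x + 2)*(x + 4)*(x - 4)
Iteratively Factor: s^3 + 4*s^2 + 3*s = (s + 1)*(s^2 + 3*s) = (s + 1)*(s + 3)*(s)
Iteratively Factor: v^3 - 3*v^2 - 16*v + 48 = (v + 4)*(v^2 - 7*v + 12) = (v - 3)*(v + 4)*(v - 4)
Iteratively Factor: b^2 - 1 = (b - 1)*(b + 1)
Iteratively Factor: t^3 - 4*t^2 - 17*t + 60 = (t - 5)*(t^2 + t - 12) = (t - 5)*(t - 3)*(t + 4)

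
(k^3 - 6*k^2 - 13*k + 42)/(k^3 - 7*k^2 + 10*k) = (k^2 - 4*k - 21)/(k*(k - 5))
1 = 1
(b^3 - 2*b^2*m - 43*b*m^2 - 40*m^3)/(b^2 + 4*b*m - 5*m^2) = (b^2 - 7*b*m - 8*m^2)/(b - m)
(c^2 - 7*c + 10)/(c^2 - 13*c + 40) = (c - 2)/(c - 8)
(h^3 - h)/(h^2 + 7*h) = (h^2 - 1)/(h + 7)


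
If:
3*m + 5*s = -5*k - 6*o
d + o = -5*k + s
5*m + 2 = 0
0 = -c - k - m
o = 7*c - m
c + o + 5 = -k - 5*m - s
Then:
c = 79/10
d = -773/10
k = -15/2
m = -2/5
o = 557/10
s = -591/10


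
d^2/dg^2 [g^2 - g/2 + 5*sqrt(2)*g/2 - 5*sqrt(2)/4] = 2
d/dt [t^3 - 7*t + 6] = 3*t^2 - 7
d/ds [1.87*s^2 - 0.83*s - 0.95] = 3.74*s - 0.83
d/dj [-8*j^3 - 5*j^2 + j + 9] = -24*j^2 - 10*j + 1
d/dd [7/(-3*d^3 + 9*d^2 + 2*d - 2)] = 7*(9*d^2 - 18*d - 2)/(3*d^3 - 9*d^2 - 2*d + 2)^2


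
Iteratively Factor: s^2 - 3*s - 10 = (s - 5)*(s + 2)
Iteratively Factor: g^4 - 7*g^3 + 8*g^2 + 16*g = (g - 4)*(g^3 - 3*g^2 - 4*g) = g*(g - 4)*(g^2 - 3*g - 4) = g*(g - 4)^2*(g + 1)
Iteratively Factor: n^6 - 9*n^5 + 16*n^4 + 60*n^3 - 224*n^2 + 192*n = (n + 3)*(n^5 - 12*n^4 + 52*n^3 - 96*n^2 + 64*n) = (n - 4)*(n + 3)*(n^4 - 8*n^3 + 20*n^2 - 16*n) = (n - 4)^2*(n + 3)*(n^3 - 4*n^2 + 4*n) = (n - 4)^2*(n - 2)*(n + 3)*(n^2 - 2*n) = n*(n - 4)^2*(n - 2)*(n + 3)*(n - 2)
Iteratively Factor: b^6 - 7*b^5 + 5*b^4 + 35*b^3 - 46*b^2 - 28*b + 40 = (b - 5)*(b^5 - 2*b^4 - 5*b^3 + 10*b^2 + 4*b - 8) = (b - 5)*(b - 1)*(b^4 - b^3 - 6*b^2 + 4*b + 8) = (b - 5)*(b - 2)*(b - 1)*(b^3 + b^2 - 4*b - 4) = (b - 5)*(b - 2)*(b - 1)*(b + 1)*(b^2 - 4) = (b - 5)*(b - 2)*(b - 1)*(b + 1)*(b + 2)*(b - 2)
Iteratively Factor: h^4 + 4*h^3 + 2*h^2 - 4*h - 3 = (h - 1)*(h^3 + 5*h^2 + 7*h + 3) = (h - 1)*(h + 1)*(h^2 + 4*h + 3) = (h - 1)*(h + 1)^2*(h + 3)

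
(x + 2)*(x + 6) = x^2 + 8*x + 12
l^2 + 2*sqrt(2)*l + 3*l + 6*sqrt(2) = (l + 3)*(l + 2*sqrt(2))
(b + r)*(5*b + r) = 5*b^2 + 6*b*r + r^2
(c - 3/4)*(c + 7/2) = c^2 + 11*c/4 - 21/8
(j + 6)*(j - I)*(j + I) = j^3 + 6*j^2 + j + 6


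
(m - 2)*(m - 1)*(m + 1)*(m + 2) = m^4 - 5*m^2 + 4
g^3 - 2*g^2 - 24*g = g*(g - 6)*(g + 4)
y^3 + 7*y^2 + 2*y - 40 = (y - 2)*(y + 4)*(y + 5)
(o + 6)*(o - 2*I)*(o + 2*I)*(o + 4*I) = o^4 + 6*o^3 + 4*I*o^3 + 4*o^2 + 24*I*o^2 + 24*o + 16*I*o + 96*I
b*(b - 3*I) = b^2 - 3*I*b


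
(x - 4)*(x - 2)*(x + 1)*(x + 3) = x^4 - 2*x^3 - 13*x^2 + 14*x + 24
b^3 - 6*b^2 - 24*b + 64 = (b - 8)*(b - 2)*(b + 4)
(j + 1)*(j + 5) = j^2 + 6*j + 5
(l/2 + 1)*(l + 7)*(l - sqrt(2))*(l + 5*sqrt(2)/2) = l^4/2 + 3*sqrt(2)*l^3/4 + 9*l^3/2 + 9*l^2/2 + 27*sqrt(2)*l^2/4 - 45*l/2 + 21*sqrt(2)*l/2 - 35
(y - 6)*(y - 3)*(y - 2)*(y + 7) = y^4 - 4*y^3 - 41*y^2 + 216*y - 252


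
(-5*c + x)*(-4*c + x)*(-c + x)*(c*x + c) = -20*c^4*x - 20*c^4 + 29*c^3*x^2 + 29*c^3*x - 10*c^2*x^3 - 10*c^2*x^2 + c*x^4 + c*x^3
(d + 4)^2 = d^2 + 8*d + 16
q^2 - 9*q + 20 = (q - 5)*(q - 4)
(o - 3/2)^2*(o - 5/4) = o^3 - 17*o^2/4 + 6*o - 45/16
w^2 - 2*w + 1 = (w - 1)^2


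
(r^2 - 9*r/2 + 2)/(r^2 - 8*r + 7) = (r^2 - 9*r/2 + 2)/(r^2 - 8*r + 7)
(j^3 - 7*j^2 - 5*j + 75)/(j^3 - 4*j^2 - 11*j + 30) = (j - 5)/(j - 2)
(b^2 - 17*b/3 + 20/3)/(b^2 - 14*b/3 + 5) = (b - 4)/(b - 3)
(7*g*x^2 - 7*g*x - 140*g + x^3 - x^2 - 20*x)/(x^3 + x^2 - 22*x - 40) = (7*g + x)/(x + 2)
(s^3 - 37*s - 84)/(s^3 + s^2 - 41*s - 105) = (s + 4)/(s + 5)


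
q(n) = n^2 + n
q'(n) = 2*n + 1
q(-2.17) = 2.54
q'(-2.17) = -3.34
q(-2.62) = 4.24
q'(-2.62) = -4.24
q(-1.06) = 0.06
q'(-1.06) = -1.12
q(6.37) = 46.95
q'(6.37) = 13.74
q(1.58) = 4.08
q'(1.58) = 4.16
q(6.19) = 44.51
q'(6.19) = 13.38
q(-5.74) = 27.21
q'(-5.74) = -10.48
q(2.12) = 6.61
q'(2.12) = 5.24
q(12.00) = 156.00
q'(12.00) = 25.00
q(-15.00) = 210.00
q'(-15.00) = -29.00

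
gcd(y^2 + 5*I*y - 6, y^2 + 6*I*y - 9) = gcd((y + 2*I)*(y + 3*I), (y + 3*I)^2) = y + 3*I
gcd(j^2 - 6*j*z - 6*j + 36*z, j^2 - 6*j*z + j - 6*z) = -j + 6*z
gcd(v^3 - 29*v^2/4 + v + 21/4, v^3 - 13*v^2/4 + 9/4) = v^2 - v/4 - 3/4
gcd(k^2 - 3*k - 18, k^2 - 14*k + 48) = k - 6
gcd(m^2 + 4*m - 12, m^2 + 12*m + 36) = m + 6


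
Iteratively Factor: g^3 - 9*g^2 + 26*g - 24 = (g - 3)*(g^2 - 6*g + 8) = (g - 3)*(g - 2)*(g - 4)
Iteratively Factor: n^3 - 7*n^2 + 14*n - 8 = (n - 1)*(n^2 - 6*n + 8) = (n - 2)*(n - 1)*(n - 4)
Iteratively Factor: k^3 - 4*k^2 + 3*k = (k)*(k^2 - 4*k + 3) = k*(k - 1)*(k - 3)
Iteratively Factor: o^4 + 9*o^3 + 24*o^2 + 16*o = (o + 4)*(o^3 + 5*o^2 + 4*o) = o*(o + 4)*(o^2 + 5*o + 4) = o*(o + 4)^2*(o + 1)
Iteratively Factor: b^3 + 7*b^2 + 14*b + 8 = (b + 4)*(b^2 + 3*b + 2) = (b + 1)*(b + 4)*(b + 2)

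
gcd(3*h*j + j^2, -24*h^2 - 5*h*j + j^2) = 3*h + j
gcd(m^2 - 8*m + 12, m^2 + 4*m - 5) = 1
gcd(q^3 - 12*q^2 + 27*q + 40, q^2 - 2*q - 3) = q + 1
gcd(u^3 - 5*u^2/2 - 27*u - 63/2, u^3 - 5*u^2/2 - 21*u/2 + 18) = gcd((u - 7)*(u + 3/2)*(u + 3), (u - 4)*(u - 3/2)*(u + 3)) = u + 3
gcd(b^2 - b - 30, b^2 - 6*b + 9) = 1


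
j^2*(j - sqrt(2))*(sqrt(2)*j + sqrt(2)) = sqrt(2)*j^4 - 2*j^3 + sqrt(2)*j^3 - 2*j^2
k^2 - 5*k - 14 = (k - 7)*(k + 2)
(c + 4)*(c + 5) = c^2 + 9*c + 20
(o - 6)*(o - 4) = o^2 - 10*o + 24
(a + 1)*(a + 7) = a^2 + 8*a + 7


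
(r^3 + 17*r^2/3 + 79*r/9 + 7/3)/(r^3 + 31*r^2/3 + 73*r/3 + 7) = (r + 7/3)/(r + 7)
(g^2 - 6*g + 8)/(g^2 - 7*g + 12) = (g - 2)/(g - 3)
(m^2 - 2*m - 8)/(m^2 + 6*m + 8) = (m - 4)/(m + 4)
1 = 1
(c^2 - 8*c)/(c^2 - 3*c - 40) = c/(c + 5)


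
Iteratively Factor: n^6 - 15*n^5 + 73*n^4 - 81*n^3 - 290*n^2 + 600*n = (n - 5)*(n^5 - 10*n^4 + 23*n^3 + 34*n^2 - 120*n) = (n - 5)*(n - 3)*(n^4 - 7*n^3 + 2*n^2 + 40*n) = n*(n - 5)*(n - 3)*(n^3 - 7*n^2 + 2*n + 40) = n*(n - 5)^2*(n - 3)*(n^2 - 2*n - 8) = n*(n - 5)^2*(n - 4)*(n - 3)*(n + 2)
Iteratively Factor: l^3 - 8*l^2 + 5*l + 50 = (l - 5)*(l^2 - 3*l - 10) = (l - 5)^2*(l + 2)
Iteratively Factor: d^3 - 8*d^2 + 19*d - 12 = (d - 1)*(d^2 - 7*d + 12) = (d - 4)*(d - 1)*(d - 3)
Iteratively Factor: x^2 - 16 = (x - 4)*(x + 4)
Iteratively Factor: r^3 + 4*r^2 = (r)*(r^2 + 4*r) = r*(r + 4)*(r)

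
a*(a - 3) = a^2 - 3*a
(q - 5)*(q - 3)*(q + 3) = q^3 - 5*q^2 - 9*q + 45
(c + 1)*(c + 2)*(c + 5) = c^3 + 8*c^2 + 17*c + 10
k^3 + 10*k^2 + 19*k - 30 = (k - 1)*(k + 5)*(k + 6)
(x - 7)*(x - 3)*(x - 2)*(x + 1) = x^4 - 11*x^3 + 29*x^2 - x - 42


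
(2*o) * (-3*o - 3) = -6*o^2 - 6*o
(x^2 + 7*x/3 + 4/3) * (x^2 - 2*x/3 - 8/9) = x^4 + 5*x^3/3 - 10*x^2/9 - 80*x/27 - 32/27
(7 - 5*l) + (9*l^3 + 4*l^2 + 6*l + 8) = 9*l^3 + 4*l^2 + l + 15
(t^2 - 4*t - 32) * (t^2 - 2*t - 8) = t^4 - 6*t^3 - 32*t^2 + 96*t + 256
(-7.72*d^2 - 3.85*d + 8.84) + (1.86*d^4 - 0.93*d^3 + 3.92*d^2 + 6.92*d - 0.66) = 1.86*d^4 - 0.93*d^3 - 3.8*d^2 + 3.07*d + 8.18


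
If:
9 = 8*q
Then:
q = 9/8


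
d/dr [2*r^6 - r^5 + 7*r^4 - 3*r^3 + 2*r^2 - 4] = r*(12*r^4 - 5*r^3 + 28*r^2 - 9*r + 4)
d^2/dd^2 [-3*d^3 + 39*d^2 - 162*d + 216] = 78 - 18*d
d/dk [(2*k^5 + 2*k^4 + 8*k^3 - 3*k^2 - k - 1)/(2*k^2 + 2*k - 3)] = (12*k^6 + 24*k^5 - 2*k^4 + 8*k^3 - 76*k^2 + 22*k + 5)/(4*k^4 + 8*k^3 - 8*k^2 - 12*k + 9)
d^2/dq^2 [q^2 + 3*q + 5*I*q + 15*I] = 2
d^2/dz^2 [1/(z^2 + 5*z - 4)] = 2*(-z^2 - 5*z + (2*z + 5)^2 + 4)/(z^2 + 5*z - 4)^3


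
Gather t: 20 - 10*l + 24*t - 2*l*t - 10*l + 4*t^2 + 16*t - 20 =-20*l + 4*t^2 + t*(40 - 2*l)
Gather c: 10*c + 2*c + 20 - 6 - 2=12*c + 12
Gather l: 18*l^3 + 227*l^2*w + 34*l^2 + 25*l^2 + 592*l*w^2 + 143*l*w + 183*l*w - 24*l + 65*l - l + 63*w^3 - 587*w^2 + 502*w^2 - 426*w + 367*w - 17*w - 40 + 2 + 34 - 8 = 18*l^3 + l^2*(227*w + 59) + l*(592*w^2 + 326*w + 40) + 63*w^3 - 85*w^2 - 76*w - 12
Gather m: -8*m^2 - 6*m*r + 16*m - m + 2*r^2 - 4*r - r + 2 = -8*m^2 + m*(15 - 6*r) + 2*r^2 - 5*r + 2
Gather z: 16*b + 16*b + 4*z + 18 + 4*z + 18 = 32*b + 8*z + 36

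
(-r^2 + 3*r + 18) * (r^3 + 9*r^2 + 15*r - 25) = -r^5 - 6*r^4 + 30*r^3 + 232*r^2 + 195*r - 450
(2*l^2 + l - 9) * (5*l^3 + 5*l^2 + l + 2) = 10*l^5 + 15*l^4 - 38*l^3 - 40*l^2 - 7*l - 18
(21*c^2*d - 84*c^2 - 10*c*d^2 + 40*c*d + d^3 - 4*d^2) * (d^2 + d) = 21*c^2*d^3 - 63*c^2*d^2 - 84*c^2*d - 10*c*d^4 + 30*c*d^3 + 40*c*d^2 + d^5 - 3*d^4 - 4*d^3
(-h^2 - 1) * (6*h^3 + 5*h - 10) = -6*h^5 - 11*h^3 + 10*h^2 - 5*h + 10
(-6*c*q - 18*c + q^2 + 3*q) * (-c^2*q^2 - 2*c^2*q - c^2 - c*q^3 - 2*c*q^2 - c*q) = 6*c^3*q^3 + 30*c^3*q^2 + 42*c^3*q + 18*c^3 + 5*c^2*q^4 + 25*c^2*q^3 + 35*c^2*q^2 + 15*c^2*q - c*q^5 - 5*c*q^4 - 7*c*q^3 - 3*c*q^2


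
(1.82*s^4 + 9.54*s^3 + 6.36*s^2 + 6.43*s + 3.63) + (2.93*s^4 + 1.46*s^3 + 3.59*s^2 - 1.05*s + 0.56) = 4.75*s^4 + 11.0*s^3 + 9.95*s^2 + 5.38*s + 4.19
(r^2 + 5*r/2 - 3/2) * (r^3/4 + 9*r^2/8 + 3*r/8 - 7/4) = r^5/4 + 7*r^4/4 + 45*r^3/16 - 5*r^2/2 - 79*r/16 + 21/8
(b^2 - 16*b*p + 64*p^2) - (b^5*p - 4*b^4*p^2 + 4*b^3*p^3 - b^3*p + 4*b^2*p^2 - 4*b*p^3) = -b^5*p + 4*b^4*p^2 - 4*b^3*p^3 + b^3*p - 4*b^2*p^2 + b^2 + 4*b*p^3 - 16*b*p + 64*p^2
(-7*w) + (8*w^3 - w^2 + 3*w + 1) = 8*w^3 - w^2 - 4*w + 1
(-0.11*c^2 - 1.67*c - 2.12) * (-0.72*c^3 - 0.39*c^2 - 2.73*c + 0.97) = 0.0792*c^5 + 1.2453*c^4 + 2.478*c^3 + 5.2792*c^2 + 4.1677*c - 2.0564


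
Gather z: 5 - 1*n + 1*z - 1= -n + z + 4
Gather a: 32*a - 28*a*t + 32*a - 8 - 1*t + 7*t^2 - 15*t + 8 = a*(64 - 28*t) + 7*t^2 - 16*t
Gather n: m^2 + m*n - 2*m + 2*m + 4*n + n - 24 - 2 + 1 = m^2 + n*(m + 5) - 25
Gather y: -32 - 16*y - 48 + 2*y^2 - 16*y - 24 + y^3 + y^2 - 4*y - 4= y^3 + 3*y^2 - 36*y - 108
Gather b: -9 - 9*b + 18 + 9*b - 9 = 0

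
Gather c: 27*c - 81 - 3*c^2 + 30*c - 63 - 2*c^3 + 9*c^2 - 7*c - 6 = -2*c^3 + 6*c^2 + 50*c - 150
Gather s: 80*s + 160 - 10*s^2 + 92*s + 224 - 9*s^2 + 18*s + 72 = -19*s^2 + 190*s + 456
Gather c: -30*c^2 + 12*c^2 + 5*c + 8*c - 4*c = -18*c^2 + 9*c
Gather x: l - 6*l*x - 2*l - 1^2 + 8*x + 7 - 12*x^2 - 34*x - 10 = -l - 12*x^2 + x*(-6*l - 26) - 4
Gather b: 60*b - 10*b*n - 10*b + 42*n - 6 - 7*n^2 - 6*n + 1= b*(50 - 10*n) - 7*n^2 + 36*n - 5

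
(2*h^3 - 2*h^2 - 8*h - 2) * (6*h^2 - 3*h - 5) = 12*h^5 - 18*h^4 - 52*h^3 + 22*h^2 + 46*h + 10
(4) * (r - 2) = 4*r - 8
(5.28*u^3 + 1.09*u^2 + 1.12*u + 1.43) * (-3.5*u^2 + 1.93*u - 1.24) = -18.48*u^5 + 6.3754*u^4 - 8.3635*u^3 - 4.195*u^2 + 1.3711*u - 1.7732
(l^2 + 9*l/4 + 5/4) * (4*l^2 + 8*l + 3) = 4*l^4 + 17*l^3 + 26*l^2 + 67*l/4 + 15/4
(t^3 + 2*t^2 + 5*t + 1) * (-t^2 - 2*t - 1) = -t^5 - 4*t^4 - 10*t^3 - 13*t^2 - 7*t - 1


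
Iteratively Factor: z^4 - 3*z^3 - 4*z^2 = (z + 1)*(z^3 - 4*z^2) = z*(z + 1)*(z^2 - 4*z) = z^2*(z + 1)*(z - 4)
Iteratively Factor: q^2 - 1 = (q - 1)*(q + 1)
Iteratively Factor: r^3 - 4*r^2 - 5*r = (r)*(r^2 - 4*r - 5) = r*(r - 5)*(r + 1)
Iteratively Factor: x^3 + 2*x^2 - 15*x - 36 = (x + 3)*(x^2 - x - 12) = (x + 3)^2*(x - 4)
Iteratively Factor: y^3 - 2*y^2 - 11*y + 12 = (y - 1)*(y^2 - y - 12) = (y - 1)*(y + 3)*(y - 4)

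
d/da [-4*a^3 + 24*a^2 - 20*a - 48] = -12*a^2 + 48*a - 20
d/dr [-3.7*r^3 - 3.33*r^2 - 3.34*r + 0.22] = -11.1*r^2 - 6.66*r - 3.34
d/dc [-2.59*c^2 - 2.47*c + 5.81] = -5.18*c - 2.47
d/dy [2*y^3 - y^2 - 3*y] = 6*y^2 - 2*y - 3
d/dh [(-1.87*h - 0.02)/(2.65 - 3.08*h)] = (13.295315 - 15.452668*h)/(3.08*h - 2.65)^3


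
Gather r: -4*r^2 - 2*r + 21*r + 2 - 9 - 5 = -4*r^2 + 19*r - 12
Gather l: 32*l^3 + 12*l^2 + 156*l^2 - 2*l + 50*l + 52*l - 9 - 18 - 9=32*l^3 + 168*l^2 + 100*l - 36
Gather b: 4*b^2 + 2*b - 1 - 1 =4*b^2 + 2*b - 2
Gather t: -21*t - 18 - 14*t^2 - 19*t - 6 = -14*t^2 - 40*t - 24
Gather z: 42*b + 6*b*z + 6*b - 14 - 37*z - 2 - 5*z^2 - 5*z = 48*b - 5*z^2 + z*(6*b - 42) - 16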